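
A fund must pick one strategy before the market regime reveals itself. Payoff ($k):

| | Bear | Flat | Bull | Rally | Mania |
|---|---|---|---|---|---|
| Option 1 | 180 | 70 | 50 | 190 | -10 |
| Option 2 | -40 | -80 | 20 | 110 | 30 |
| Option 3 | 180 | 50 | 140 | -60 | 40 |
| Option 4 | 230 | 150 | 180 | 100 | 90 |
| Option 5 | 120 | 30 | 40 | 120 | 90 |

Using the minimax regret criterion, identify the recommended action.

Option 4

Column bests: Bear=230, Flat=150, Bull=180, Rally=190, Mania=90.
Option 1 regrets: 50, 80, 130, 0, 100 → max 130
Option 2 regrets: 270, 230, 160, 80, 60 → max 270
Option 3 regrets: 50, 100, 40, 250, 50 → max 250
Option 4 regrets: 0, 0, 0, 90, 0 → max 90
Option 5 regrets: 110, 120, 140, 70, 0 → max 140
Smallest max regret = 90 → Option 4.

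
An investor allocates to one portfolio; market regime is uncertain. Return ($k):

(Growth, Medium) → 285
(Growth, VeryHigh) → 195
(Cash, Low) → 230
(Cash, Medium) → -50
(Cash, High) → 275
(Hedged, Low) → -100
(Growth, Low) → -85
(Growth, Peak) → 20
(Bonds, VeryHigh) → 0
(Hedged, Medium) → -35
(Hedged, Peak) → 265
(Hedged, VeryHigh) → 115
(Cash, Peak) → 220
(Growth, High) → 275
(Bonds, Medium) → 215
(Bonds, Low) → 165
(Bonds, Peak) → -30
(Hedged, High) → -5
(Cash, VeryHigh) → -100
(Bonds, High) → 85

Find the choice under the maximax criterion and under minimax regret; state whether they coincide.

maximax → Growth; minimax regret → Bonds (disagree)

Row maxima: Growth=285, Bonds=215, Hedged=265, Cash=275
Best best-case = 285 → Growth.
Column bests: Low=230, Medium=285, High=275, VeryHigh=195, Peak=265.
Growth regrets: 315, 0, 0, 0, 245 → max 315
Bonds regrets: 65, 70, 190, 195, 295 → max 295
Hedged regrets: 330, 320, 280, 80, 0 → max 330
Cash regrets: 0, 335, 0, 295, 45 → max 335
Smallest max regret = 295 → Bonds.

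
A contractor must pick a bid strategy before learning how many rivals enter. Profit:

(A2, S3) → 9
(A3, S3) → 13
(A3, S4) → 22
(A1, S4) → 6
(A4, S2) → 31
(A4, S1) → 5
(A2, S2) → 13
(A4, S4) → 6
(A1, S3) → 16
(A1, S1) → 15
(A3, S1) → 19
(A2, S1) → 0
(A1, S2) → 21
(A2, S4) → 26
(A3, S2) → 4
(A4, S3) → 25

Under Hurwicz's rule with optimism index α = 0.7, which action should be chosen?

A4

A1: 0.7·21 + 0.3·6 = 16.5
A2: 0.7·26 + 0.3·0 = 18.2
A3: 0.7·22 + 0.3·4 = 16.6
A4: 0.7·31 + 0.3·5 = 23.2
Highest Hurwicz score = 23.2 → A4.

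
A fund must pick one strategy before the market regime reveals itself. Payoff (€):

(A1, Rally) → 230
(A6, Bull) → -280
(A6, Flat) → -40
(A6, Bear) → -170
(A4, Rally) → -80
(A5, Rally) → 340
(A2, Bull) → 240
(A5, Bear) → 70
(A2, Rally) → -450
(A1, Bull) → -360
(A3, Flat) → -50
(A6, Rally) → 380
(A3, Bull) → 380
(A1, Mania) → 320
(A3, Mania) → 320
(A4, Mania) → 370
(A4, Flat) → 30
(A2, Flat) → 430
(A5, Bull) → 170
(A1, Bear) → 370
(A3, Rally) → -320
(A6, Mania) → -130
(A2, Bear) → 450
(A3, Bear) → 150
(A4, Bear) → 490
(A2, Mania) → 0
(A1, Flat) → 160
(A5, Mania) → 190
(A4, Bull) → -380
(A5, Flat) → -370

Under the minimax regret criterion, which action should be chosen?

Column bests: Bear=490, Flat=430, Bull=380, Rally=380, Mania=370.
A1 regrets: 120, 270, 740, 150, 50 → max 740
A2 regrets: 40, 0, 140, 830, 370 → max 830
A3 regrets: 340, 480, 0, 700, 50 → max 700
A4 regrets: 0, 400, 760, 460, 0 → max 760
A5 regrets: 420, 800, 210, 40, 180 → max 800
A6 regrets: 660, 470, 660, 0, 500 → max 660
Smallest max regret = 660 → A6.

A6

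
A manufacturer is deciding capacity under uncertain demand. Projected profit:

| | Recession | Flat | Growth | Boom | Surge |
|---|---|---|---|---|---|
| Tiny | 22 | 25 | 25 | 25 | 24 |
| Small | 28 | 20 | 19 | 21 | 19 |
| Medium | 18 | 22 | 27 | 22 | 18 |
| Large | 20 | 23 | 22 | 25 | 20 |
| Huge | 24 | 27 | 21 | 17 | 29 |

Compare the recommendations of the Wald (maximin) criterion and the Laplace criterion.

Row minima: Tiny=22, Small=19, Medium=18, Large=20, Huge=17
Best worst-case = 22 → Tiny.
Row averages: Tiny=24.2, Small=21.4, Medium=21.4, Large=22, Huge=23.6
Highest average = 24.2 → Tiny.

maximin → Tiny; laplace → Tiny (agree)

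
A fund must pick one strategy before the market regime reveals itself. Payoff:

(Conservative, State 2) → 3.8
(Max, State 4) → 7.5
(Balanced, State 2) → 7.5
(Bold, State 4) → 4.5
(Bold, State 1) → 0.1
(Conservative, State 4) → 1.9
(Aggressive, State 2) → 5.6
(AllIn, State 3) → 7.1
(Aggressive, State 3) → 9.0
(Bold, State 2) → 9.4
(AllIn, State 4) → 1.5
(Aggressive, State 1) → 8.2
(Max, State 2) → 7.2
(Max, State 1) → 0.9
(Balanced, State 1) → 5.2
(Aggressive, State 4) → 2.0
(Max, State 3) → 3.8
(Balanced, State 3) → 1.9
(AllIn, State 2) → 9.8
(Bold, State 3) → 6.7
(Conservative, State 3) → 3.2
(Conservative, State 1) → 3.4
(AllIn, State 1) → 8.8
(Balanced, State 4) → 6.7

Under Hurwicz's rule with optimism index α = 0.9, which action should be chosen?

AllIn

Conservative: 0.9·3.8 + 0.1·1.9 = 3.61
Balanced: 0.9·7.5 + 0.1·1.9 = 6.94
Aggressive: 0.9·9.0 + 0.1·2.0 = 8.3
Bold: 0.9·9.4 + 0.1·0.1 = 8.47
AllIn: 0.9·9.8 + 0.1·1.5 = 8.97
Max: 0.9·7.5 + 0.1·0.9 = 6.84
Highest Hurwicz score = 8.97 → AllIn.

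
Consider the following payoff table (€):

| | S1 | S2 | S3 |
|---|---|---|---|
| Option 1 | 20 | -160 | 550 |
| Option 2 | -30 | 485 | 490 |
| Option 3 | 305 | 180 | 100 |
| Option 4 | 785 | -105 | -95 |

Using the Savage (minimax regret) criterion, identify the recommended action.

Option 3

Column bests: S1=785, S2=485, S3=550.
Option 1 regrets: 765, 645, 0 → max 765
Option 2 regrets: 815, 0, 60 → max 815
Option 3 regrets: 480, 305, 450 → max 480
Option 4 regrets: 0, 590, 645 → max 645
Smallest max regret = 480 → Option 3.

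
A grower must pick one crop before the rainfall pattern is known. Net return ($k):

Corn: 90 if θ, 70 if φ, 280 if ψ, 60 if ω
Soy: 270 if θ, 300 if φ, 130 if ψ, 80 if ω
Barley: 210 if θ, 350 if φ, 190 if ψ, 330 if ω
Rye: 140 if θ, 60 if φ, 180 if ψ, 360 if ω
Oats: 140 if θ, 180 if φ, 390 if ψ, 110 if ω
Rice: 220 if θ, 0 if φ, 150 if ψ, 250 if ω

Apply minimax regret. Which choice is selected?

Column bests: θ=270, φ=350, ψ=390, ω=360.
Corn regrets: 180, 280, 110, 300 → max 300
Soy regrets: 0, 50, 260, 280 → max 280
Barley regrets: 60, 0, 200, 30 → max 200
Rye regrets: 130, 290, 210, 0 → max 290
Oats regrets: 130, 170, 0, 250 → max 250
Rice regrets: 50, 350, 240, 110 → max 350
Smallest max regret = 200 → Barley.

Barley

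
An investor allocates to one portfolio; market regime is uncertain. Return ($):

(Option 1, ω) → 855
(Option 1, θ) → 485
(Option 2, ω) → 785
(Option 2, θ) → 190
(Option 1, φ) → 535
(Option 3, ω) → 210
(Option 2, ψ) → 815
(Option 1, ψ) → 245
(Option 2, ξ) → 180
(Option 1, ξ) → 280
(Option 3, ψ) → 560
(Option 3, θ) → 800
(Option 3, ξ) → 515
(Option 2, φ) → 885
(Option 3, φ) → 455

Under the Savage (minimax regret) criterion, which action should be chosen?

Column bests: θ=800, φ=885, ψ=815, ω=855, ξ=515.
Option 1 regrets: 315, 350, 570, 0, 235 → max 570
Option 2 regrets: 610, 0, 0, 70, 335 → max 610
Option 3 regrets: 0, 430, 255, 645, 0 → max 645
Smallest max regret = 570 → Option 1.

Option 1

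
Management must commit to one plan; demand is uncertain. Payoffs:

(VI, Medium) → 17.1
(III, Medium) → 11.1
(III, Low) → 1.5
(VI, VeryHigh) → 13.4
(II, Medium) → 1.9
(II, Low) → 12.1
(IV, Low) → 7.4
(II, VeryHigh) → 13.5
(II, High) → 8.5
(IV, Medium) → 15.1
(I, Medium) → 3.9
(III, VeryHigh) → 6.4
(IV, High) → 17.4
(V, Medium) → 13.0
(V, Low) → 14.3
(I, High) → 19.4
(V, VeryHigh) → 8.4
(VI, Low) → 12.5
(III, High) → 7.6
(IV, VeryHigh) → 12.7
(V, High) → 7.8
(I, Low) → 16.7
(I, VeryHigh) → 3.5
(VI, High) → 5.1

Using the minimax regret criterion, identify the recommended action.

Column bests: Low=16.7, Medium=17.1, High=19.4, VeryHigh=13.5.
I regrets: 0.0, 13.2, 0.0, 10.0 → max 13.2
II regrets: 4.6, 15.2, 10.9, 0.0 → max 15.2
III regrets: 15.2, 6.0, 11.8, 7.1 → max 15.2
IV regrets: 9.3, 2.0, 2.0, 0.8 → max 9.3
V regrets: 2.4, 4.1, 11.6, 5.1 → max 11.6
VI regrets: 4.2, 0.0, 14.3, 0.1 → max 14.3
Smallest max regret = 9.3 → IV.

IV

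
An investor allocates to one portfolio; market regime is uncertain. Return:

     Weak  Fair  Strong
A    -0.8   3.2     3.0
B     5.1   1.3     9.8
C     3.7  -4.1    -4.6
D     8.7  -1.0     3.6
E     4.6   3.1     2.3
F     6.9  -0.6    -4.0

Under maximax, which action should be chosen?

B

Row maxima: A=3.2, B=9.8, C=3.7, D=8.7, E=4.6, F=6.9
Best best-case = 9.8 → B.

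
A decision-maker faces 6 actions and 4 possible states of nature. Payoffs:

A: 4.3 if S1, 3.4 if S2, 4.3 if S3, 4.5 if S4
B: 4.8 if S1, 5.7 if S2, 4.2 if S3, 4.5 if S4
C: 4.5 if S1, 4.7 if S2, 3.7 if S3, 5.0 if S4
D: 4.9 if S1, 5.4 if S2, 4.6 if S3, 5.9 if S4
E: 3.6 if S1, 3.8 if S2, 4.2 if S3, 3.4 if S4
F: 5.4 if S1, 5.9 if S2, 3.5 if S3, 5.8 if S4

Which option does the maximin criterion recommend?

Row minima: A=3.4, B=4.2, C=3.7, D=4.6, E=3.4, F=3.5
Best worst-case = 4.6 → D.

D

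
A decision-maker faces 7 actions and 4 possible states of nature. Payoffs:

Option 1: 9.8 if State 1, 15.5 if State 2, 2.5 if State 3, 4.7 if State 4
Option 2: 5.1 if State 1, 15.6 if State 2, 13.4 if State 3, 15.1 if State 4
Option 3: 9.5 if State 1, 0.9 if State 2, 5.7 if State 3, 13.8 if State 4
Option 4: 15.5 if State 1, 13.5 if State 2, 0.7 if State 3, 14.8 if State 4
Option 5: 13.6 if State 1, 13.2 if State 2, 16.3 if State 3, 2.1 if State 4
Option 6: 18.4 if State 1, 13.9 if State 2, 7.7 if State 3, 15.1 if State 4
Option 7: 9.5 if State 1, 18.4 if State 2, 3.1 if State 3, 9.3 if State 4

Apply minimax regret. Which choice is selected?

Column bests: State 1=18.4, State 2=18.4, State 3=16.3, State 4=15.1.
Option 1 regrets: 8.6, 2.9, 13.8, 10.4 → max 13.8
Option 2 regrets: 13.3, 2.8, 2.9, 0.0 → max 13.3
Option 3 regrets: 8.9, 17.5, 10.6, 1.3 → max 17.5
Option 4 regrets: 2.9, 4.9, 15.6, 0.3 → max 15.6
Option 5 regrets: 4.8, 5.2, 0.0, 13.0 → max 13.0
Option 6 regrets: 0.0, 4.5, 8.6, 0.0 → max 8.6
Option 7 regrets: 8.9, 0.0, 13.2, 5.8 → max 13.2
Smallest max regret = 8.6 → Option 6.

Option 6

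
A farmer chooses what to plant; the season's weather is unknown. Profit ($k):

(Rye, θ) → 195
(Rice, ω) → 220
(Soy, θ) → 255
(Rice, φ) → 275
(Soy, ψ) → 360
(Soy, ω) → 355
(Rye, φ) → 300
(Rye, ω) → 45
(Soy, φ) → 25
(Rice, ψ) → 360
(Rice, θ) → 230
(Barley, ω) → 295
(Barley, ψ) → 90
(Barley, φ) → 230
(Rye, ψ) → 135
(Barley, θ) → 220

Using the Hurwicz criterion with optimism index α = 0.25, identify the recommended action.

Barley: 0.25·295 + 0.75·90 = 141.25
Soy: 0.25·360 + 0.75·25 = 108.75
Rice: 0.25·360 + 0.75·220 = 255
Rye: 0.25·300 + 0.75·45 = 108.75
Highest Hurwicz score = 255 → Rice.

Rice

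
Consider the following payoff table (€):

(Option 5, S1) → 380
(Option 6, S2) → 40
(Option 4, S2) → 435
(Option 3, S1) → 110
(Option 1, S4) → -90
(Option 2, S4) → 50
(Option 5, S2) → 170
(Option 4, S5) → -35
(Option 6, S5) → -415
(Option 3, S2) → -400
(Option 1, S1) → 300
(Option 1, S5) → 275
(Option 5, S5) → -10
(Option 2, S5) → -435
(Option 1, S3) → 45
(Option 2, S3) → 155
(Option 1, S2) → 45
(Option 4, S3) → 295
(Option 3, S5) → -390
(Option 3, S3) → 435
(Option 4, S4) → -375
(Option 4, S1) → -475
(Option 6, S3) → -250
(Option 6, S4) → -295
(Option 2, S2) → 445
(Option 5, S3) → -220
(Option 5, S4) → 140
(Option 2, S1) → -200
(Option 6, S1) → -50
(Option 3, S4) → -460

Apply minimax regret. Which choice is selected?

Option 1

Column bests: S1=380, S2=445, S3=435, S4=140, S5=275.
Option 1 regrets: 80, 400, 390, 230, 0 → max 400
Option 2 regrets: 580, 0, 280, 90, 710 → max 710
Option 3 regrets: 270, 845, 0, 600, 665 → max 845
Option 4 regrets: 855, 10, 140, 515, 310 → max 855
Option 5 regrets: 0, 275, 655, 0, 285 → max 655
Option 6 regrets: 430, 405, 685, 435, 690 → max 690
Smallest max regret = 400 → Option 1.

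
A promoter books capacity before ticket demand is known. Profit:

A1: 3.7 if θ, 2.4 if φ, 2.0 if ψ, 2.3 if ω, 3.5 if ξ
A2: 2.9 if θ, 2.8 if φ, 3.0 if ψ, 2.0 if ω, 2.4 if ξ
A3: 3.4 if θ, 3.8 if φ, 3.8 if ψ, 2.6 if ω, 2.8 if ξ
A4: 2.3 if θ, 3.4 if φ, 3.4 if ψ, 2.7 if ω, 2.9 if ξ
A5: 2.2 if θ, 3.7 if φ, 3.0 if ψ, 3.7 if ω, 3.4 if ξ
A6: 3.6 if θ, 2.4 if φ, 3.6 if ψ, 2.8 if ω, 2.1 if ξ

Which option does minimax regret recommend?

A3

Column bests: θ=3.7, φ=3.8, ψ=3.8, ω=3.7, ξ=3.5.
A1 regrets: 0.0, 1.4, 1.8, 1.4, 0.0 → max 1.8
A2 regrets: 0.8, 1.0, 0.8, 1.7, 1.1 → max 1.7
A3 regrets: 0.3, 0.0, 0.0, 1.1, 0.7 → max 1.1
A4 regrets: 1.4, 0.4, 0.4, 1.0, 0.6 → max 1.4
A5 regrets: 1.5, 0.1, 0.8, 0.0, 0.1 → max 1.5
A6 regrets: 0.1, 1.4, 0.2, 0.9, 1.4 → max 1.4
Smallest max regret = 1.1 → A3.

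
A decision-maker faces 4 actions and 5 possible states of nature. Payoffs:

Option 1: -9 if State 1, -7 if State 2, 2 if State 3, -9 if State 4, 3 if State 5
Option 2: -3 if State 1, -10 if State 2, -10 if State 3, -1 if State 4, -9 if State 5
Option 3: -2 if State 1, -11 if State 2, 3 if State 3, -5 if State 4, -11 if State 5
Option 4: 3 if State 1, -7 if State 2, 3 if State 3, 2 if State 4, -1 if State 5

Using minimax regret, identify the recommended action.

Option 4

Column bests: State 1=3, State 2=-7, State 3=3, State 4=2, State 5=3.
Option 1 regrets: 12, 0, 1, 11, 0 → max 12
Option 2 regrets: 6, 3, 13, 3, 12 → max 13
Option 3 regrets: 5, 4, 0, 7, 14 → max 14
Option 4 regrets: 0, 0, 0, 0, 4 → max 4
Smallest max regret = 4 → Option 4.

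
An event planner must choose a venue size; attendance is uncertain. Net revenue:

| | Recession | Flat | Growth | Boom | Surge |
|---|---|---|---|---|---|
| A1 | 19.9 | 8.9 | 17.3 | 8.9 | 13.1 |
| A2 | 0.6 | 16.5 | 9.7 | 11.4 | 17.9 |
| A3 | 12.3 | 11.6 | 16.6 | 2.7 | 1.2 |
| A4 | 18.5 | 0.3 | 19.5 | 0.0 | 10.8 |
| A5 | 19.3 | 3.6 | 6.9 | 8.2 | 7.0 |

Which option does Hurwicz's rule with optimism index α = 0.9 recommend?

A1: 0.9·19.9 + 0.1·8.9 = 18.8
A2: 0.9·17.9 + 0.1·0.6 = 16.17
A3: 0.9·16.6 + 0.1·1.2 = 15.06
A4: 0.9·19.5 + 0.1·0.0 = 17.55
A5: 0.9·19.3 + 0.1·3.6 = 17.73
Highest Hurwicz score = 18.8 → A1.

A1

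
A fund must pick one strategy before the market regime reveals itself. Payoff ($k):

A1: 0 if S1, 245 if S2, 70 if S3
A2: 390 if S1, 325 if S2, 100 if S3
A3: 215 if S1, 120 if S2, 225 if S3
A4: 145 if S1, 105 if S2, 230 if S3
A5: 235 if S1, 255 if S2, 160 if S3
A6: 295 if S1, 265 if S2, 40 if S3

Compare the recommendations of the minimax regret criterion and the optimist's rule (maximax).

Column bests: S1=390, S2=325, S3=230.
A1 regrets: 390, 80, 160 → max 390
A2 regrets: 0, 0, 130 → max 130
A3 regrets: 175, 205, 5 → max 205
A4 regrets: 245, 220, 0 → max 245
A5 regrets: 155, 70, 70 → max 155
A6 regrets: 95, 60, 190 → max 190
Smallest max regret = 130 → A2.
Row maxima: A1=245, A2=390, A3=225, A4=230, A5=255, A6=295
Best best-case = 390 → A2.

minimax regret → A2; maximax → A2 (agree)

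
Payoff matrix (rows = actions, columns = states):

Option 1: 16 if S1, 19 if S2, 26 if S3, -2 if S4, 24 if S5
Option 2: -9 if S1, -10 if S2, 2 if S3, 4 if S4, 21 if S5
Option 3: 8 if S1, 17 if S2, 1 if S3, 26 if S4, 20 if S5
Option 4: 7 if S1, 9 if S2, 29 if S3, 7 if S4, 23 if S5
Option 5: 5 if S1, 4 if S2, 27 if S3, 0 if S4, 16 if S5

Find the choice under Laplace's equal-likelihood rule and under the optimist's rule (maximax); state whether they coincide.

Row averages: Option 1=16.6, Option 2=1.6, Option 3=14.4, Option 4=15, Option 5=10.4
Highest average = 16.6 → Option 1.
Row maxima: Option 1=26, Option 2=21, Option 3=26, Option 4=29, Option 5=27
Best best-case = 29 → Option 4.

laplace → Option 1; maximax → Option 4 (disagree)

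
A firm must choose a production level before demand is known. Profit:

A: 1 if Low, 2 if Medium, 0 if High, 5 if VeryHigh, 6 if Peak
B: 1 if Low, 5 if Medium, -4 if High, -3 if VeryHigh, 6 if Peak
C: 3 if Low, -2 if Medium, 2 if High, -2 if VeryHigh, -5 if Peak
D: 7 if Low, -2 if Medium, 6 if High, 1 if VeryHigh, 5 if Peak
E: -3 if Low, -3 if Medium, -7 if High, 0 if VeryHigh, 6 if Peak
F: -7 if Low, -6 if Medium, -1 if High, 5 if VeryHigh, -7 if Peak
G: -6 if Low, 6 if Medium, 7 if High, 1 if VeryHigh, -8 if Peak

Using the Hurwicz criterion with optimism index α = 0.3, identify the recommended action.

A: 0.3·6 + 0.7·0 = 1.8
B: 0.3·6 + 0.7·(-4) = -1
C: 0.3·3 + 0.7·(-5) = -2.6
D: 0.3·7 + 0.7·(-2) = 0.7
E: 0.3·6 + 0.7·(-7) = -3.1
F: 0.3·5 + 0.7·(-7) = -3.4
G: 0.3·7 + 0.7·(-8) = -3.5
Highest Hurwicz score = 1.8 → A.

A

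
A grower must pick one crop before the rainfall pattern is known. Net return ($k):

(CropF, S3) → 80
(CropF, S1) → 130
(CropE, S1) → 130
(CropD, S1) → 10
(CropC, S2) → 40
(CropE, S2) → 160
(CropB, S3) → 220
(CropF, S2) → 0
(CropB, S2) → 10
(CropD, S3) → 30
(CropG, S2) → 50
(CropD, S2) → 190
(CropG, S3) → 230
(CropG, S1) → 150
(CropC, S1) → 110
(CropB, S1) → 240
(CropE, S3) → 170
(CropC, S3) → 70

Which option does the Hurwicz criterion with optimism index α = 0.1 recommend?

CropE

CropC: 0.1·110 + 0.9·40 = 47
CropB: 0.1·240 + 0.9·10 = 33
CropF: 0.1·130 + 0.9·0 = 13
CropD: 0.1·190 + 0.9·10 = 28
CropE: 0.1·170 + 0.9·130 = 134
CropG: 0.1·230 + 0.9·50 = 68
Highest Hurwicz score = 134 → CropE.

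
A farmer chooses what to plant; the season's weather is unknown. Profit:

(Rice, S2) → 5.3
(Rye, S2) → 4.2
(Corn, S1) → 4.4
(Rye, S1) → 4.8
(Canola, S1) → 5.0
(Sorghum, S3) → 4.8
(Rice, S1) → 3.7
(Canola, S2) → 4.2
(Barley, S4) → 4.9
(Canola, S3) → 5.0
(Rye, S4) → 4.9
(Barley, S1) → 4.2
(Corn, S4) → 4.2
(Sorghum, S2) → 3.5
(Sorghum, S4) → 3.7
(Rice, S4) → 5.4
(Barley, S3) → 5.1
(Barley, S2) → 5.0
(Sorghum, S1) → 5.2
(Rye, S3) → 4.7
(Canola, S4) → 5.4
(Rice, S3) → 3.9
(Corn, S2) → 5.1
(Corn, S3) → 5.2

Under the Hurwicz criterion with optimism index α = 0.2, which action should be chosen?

Rye: 0.2·4.9 + 0.8·4.2 = 4.34
Canola: 0.2·5.4 + 0.8·4.2 = 4.44
Barley: 0.2·5.1 + 0.8·4.2 = 4.38
Rice: 0.2·5.4 + 0.8·3.7 = 4.04
Sorghum: 0.2·5.2 + 0.8·3.5 = 3.84
Corn: 0.2·5.2 + 0.8·4.2 = 4.4
Highest Hurwicz score = 4.44 → Canola.

Canola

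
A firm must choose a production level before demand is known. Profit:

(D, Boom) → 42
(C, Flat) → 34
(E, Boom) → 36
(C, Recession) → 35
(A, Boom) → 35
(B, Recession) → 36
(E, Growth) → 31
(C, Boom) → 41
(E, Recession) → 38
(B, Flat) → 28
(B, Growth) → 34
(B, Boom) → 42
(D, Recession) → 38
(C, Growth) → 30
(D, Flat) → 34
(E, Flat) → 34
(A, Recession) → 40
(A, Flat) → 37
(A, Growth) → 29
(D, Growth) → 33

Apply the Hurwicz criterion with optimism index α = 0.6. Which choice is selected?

A: 0.6·40 + 0.4·29 = 35.6
B: 0.6·42 + 0.4·28 = 36.4
C: 0.6·41 + 0.4·30 = 36.6
D: 0.6·42 + 0.4·33 = 38.4
E: 0.6·38 + 0.4·31 = 35.2
Highest Hurwicz score = 38.4 → D.

D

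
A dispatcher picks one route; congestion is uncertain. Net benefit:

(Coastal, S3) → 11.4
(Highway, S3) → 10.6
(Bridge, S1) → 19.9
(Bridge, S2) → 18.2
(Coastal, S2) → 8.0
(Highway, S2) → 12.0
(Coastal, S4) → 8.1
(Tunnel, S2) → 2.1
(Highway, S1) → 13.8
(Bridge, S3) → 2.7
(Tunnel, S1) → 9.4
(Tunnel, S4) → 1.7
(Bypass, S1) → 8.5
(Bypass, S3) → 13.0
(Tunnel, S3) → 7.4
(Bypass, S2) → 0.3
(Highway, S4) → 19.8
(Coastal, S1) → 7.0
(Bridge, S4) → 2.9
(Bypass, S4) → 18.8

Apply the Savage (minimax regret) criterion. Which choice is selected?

Column bests: S1=19.9, S2=18.2, S3=13.0, S4=19.8.
Bypass regrets: 11.4, 17.9, 0.0, 1.0 → max 17.9
Bridge regrets: 0.0, 0.0, 10.3, 16.9 → max 16.9
Highway regrets: 6.1, 6.2, 2.4, 0.0 → max 6.2
Tunnel regrets: 10.5, 16.1, 5.6, 18.1 → max 18.1
Coastal regrets: 12.9, 10.2, 1.6, 11.7 → max 12.9
Smallest max regret = 6.2 → Highway.

Highway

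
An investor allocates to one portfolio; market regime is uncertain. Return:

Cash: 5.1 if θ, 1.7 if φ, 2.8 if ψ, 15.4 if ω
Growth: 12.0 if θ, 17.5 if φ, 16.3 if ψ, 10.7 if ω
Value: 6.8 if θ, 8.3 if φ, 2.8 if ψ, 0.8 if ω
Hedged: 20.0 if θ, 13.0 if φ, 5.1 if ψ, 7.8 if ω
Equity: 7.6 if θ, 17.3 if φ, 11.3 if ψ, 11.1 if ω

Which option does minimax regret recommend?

Growth

Column bests: θ=20.0, φ=17.5, ψ=16.3, ω=15.4.
Cash regrets: 14.9, 15.8, 13.5, 0.0 → max 15.8
Growth regrets: 8.0, 0.0, 0.0, 4.7 → max 8.0
Value regrets: 13.2, 9.2, 13.5, 14.6 → max 14.6
Hedged regrets: 0.0, 4.5, 11.2, 7.6 → max 11.2
Equity regrets: 12.4, 0.2, 5.0, 4.3 → max 12.4
Smallest max regret = 8.0 → Growth.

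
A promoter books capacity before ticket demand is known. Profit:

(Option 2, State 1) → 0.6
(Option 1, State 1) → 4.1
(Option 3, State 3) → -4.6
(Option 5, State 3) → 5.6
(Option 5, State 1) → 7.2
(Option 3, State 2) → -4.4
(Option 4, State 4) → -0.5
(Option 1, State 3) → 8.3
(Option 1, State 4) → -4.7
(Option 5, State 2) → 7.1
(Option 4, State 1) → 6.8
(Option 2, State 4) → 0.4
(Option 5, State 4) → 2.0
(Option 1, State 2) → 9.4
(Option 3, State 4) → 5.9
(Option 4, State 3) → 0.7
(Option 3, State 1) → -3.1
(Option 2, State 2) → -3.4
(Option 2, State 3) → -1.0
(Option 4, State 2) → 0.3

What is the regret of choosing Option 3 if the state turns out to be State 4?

0.0

Best payoff under State 4 is 5.9.
Regret = 5.9 − 5.9 = 0.0.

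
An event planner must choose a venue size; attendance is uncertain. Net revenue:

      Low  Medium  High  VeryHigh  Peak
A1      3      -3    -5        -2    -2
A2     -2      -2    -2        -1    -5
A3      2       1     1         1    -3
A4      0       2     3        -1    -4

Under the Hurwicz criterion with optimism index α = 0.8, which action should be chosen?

A1: 0.8·3 + 0.2·(-5) = 1.4
A2: 0.8·(-1) + 0.2·(-5) = -1.8
A3: 0.8·2 + 0.2·(-3) = 1
A4: 0.8·3 + 0.2·(-4) = 1.6
Highest Hurwicz score = 1.6 → A4.

A4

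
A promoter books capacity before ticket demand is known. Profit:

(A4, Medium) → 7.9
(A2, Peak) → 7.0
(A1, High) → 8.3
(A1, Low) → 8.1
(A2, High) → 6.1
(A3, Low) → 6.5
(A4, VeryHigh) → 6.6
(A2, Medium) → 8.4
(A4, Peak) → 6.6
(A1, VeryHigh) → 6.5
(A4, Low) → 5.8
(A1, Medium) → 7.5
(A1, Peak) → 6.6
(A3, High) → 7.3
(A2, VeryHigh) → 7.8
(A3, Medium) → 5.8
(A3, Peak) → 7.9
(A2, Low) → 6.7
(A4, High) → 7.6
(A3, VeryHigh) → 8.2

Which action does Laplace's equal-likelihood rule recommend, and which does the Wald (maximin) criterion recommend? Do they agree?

Row averages: A1=7.4, A2=7.2, A3=7.14, A4=6.9
Highest average = 7.4 → A1.
Row minima: A1=6.5, A2=6.1, A3=5.8, A4=5.8
Best worst-case = 6.5 → A1.

laplace → A1; maximin → A1 (agree)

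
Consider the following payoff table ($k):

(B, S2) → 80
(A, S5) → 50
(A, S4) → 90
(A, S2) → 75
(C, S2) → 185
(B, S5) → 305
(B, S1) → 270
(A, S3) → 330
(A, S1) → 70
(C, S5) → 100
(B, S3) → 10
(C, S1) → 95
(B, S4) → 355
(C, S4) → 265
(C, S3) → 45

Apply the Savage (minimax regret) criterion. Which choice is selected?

A

Column bests: S1=270, S2=185, S3=330, S4=355, S5=305.
A regrets: 200, 110, 0, 265, 255 → max 265
B regrets: 0, 105, 320, 0, 0 → max 320
C regrets: 175, 0, 285, 90, 205 → max 285
Smallest max regret = 265 → A.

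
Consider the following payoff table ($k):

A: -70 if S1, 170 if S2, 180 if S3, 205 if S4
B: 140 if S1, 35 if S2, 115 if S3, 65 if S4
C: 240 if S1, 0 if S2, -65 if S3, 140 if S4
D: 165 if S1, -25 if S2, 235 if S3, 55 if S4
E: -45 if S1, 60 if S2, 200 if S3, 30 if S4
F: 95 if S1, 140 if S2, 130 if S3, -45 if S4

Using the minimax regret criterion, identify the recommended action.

Column bests: S1=240, S2=170, S3=235, S4=205.
A regrets: 310, 0, 55, 0 → max 310
B regrets: 100, 135, 120, 140 → max 140
C regrets: 0, 170, 300, 65 → max 300
D regrets: 75, 195, 0, 150 → max 195
E regrets: 285, 110, 35, 175 → max 285
F regrets: 145, 30, 105, 250 → max 250
Smallest max regret = 140 → B.

B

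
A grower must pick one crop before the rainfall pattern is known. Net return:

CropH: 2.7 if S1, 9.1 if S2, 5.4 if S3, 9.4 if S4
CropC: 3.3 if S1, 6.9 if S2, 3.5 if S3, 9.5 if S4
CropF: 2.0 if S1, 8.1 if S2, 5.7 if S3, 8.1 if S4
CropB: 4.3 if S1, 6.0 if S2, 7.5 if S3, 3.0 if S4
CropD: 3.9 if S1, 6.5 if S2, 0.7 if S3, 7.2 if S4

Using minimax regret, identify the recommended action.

Column bests: S1=4.3, S2=9.1, S3=7.5, S4=9.5.
CropH regrets: 1.6, 0.0, 2.1, 0.1 → max 2.1
CropC regrets: 1.0, 2.2, 4.0, 0.0 → max 4.0
CropF regrets: 2.3, 1.0, 1.8, 1.4 → max 2.3
CropB regrets: 0.0, 3.1, 0.0, 6.5 → max 6.5
CropD regrets: 0.4, 2.6, 6.8, 2.3 → max 6.8
Smallest max regret = 2.1 → CropH.

CropH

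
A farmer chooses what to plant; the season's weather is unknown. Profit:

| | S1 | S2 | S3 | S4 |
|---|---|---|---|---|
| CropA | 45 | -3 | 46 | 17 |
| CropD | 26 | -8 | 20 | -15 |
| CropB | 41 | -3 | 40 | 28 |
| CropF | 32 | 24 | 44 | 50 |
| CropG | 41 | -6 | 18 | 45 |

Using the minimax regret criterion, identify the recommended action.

Column bests: S1=45, S2=24, S3=46, S4=50.
CropA regrets: 0, 27, 0, 33 → max 33
CropD regrets: 19, 32, 26, 65 → max 65
CropB regrets: 4, 27, 6, 22 → max 27
CropF regrets: 13, 0, 2, 0 → max 13
CropG regrets: 4, 30, 28, 5 → max 30
Smallest max regret = 13 → CropF.

CropF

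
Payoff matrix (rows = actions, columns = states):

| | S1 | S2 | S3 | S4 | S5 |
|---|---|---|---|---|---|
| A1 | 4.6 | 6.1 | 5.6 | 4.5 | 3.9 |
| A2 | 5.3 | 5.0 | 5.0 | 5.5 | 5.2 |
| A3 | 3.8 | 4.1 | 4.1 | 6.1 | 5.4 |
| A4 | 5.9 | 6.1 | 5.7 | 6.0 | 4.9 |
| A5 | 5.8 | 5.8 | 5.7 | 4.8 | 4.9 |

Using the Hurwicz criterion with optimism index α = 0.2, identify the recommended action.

A4

A1: 0.2·6.1 + 0.8·3.9 = 4.34
A2: 0.2·5.5 + 0.8·5.0 = 5.1
A3: 0.2·6.1 + 0.8·3.8 = 4.26
A4: 0.2·6.1 + 0.8·4.9 = 5.14
A5: 0.2·5.8 + 0.8·4.8 = 5
Highest Hurwicz score = 5.14 → A4.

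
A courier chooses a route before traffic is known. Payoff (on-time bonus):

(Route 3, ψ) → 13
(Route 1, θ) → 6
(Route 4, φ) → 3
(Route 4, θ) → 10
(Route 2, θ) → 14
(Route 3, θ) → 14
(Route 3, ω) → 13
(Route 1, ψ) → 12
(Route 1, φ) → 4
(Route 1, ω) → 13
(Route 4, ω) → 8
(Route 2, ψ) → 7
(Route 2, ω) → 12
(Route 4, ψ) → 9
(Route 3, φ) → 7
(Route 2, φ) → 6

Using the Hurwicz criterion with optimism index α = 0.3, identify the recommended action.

Route 3

Route 1: 0.3·13 + 0.7·4 = 6.7
Route 2: 0.3·14 + 0.7·6 = 8.4
Route 3: 0.3·14 + 0.7·7 = 9.1
Route 4: 0.3·10 + 0.7·3 = 5.1
Highest Hurwicz score = 9.1 → Route 3.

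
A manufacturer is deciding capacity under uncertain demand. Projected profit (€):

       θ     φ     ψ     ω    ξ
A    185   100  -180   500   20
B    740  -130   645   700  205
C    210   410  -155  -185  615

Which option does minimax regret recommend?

B

Column bests: θ=740, φ=410, ψ=645, ω=700, ξ=615.
A regrets: 555, 310, 825, 200, 595 → max 825
B regrets: 0, 540, 0, 0, 410 → max 540
C regrets: 530, 0, 800, 885, 0 → max 885
Smallest max regret = 540 → B.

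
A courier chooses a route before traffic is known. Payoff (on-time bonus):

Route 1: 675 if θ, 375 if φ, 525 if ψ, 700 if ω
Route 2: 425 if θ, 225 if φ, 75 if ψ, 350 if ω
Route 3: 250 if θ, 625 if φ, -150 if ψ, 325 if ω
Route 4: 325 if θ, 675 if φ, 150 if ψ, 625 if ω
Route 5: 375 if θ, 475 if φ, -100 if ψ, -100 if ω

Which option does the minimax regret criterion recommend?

Route 1

Column bests: θ=675, φ=675, ψ=525, ω=700.
Route 1 regrets: 0, 300, 0, 0 → max 300
Route 2 regrets: 250, 450, 450, 350 → max 450
Route 3 regrets: 425, 50, 675, 375 → max 675
Route 4 regrets: 350, 0, 375, 75 → max 375
Route 5 regrets: 300, 200, 625, 800 → max 800
Smallest max regret = 300 → Route 1.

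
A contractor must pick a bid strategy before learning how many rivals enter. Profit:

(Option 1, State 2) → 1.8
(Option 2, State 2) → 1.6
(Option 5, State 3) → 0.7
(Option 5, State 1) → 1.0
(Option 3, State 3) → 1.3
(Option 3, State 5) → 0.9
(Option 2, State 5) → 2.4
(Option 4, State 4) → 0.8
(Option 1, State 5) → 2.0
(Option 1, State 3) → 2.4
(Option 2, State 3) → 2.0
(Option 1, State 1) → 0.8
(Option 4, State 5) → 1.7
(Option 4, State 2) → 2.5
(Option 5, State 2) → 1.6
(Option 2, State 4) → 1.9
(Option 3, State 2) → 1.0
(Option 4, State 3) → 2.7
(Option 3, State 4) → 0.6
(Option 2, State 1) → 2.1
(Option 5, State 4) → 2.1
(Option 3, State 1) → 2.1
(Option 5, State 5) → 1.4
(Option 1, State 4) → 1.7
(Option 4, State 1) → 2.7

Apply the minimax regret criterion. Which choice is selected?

Option 2

Column bests: State 1=2.7, State 2=2.5, State 3=2.7, State 4=2.1, State 5=2.4.
Option 1 regrets: 1.9, 0.7, 0.3, 0.4, 0.4 → max 1.9
Option 2 regrets: 0.6, 0.9, 0.7, 0.2, 0.0 → max 0.9
Option 3 regrets: 0.6, 1.5, 1.4, 1.5, 1.5 → max 1.5
Option 4 regrets: 0.0, 0.0, 0.0, 1.3, 0.7 → max 1.3
Option 5 regrets: 1.7, 0.9, 2.0, 0.0, 1.0 → max 2.0
Smallest max regret = 0.9 → Option 2.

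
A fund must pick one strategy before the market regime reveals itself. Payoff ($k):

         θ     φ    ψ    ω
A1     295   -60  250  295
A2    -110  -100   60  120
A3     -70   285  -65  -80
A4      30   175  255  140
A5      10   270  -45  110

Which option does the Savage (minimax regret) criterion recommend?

A4

Column bests: θ=295, φ=285, ψ=255, ω=295.
A1 regrets: 0, 345, 5, 0 → max 345
A2 regrets: 405, 385, 195, 175 → max 405
A3 regrets: 365, 0, 320, 375 → max 375
A4 regrets: 265, 110, 0, 155 → max 265
A5 regrets: 285, 15, 300, 185 → max 300
Smallest max regret = 265 → A4.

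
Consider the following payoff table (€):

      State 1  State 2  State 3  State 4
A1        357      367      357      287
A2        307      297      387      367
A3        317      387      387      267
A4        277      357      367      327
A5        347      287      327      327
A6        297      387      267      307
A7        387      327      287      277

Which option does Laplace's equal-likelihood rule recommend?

Row averages: A1=342, A2=339.5, A3=339.5, A4=332, A5=322, A6=314.5, A7=319.5
Highest average = 342 → A1.

A1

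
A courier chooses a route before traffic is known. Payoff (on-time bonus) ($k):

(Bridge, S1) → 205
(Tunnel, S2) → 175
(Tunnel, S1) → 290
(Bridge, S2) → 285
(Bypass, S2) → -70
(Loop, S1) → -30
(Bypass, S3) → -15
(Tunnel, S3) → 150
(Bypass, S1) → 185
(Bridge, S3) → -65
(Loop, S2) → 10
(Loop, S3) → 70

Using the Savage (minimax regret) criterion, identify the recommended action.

Tunnel

Column bests: S1=290, S2=285, S3=150.
Loop regrets: 320, 275, 80 → max 320
Tunnel regrets: 0, 110, 0 → max 110
Bridge regrets: 85, 0, 215 → max 215
Bypass regrets: 105, 355, 165 → max 355
Smallest max regret = 110 → Tunnel.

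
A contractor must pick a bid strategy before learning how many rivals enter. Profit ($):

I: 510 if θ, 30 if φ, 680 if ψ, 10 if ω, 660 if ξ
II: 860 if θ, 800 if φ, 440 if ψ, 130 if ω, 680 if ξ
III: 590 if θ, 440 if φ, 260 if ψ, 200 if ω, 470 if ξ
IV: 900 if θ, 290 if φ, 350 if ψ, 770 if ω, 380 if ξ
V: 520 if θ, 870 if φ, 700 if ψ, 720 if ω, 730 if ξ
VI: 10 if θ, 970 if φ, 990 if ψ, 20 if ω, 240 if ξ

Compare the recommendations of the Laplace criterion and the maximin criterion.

Row averages: I=378, II=582, III=392, IV=538, V=708, VI=446
Highest average = 708 → V.
Row minima: I=10, II=130, III=200, IV=290, V=520, VI=10
Best worst-case = 520 → V.

laplace → V; maximin → V (agree)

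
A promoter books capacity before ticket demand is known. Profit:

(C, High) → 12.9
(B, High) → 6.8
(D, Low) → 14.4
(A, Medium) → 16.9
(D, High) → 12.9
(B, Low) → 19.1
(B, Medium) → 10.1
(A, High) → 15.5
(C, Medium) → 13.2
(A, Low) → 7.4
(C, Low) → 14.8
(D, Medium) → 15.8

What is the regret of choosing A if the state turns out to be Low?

Best payoff under Low is 19.1.
Regret = 19.1 − 7.4 = 11.7.

11.7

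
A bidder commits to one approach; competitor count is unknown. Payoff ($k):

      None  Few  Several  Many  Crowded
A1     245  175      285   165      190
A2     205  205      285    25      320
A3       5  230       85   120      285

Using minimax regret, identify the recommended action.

A1

Column bests: None=245, Few=230, Several=285, Many=165, Crowded=320.
A1 regrets: 0, 55, 0, 0, 130 → max 130
A2 regrets: 40, 25, 0, 140, 0 → max 140
A3 regrets: 240, 0, 200, 45, 35 → max 240
Smallest max regret = 130 → A1.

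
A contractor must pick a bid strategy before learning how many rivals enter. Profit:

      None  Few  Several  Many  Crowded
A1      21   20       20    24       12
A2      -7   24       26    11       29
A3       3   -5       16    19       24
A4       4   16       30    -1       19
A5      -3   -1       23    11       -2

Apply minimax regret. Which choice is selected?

Column bests: None=21, Few=24, Several=30, Many=24, Crowded=29.
A1 regrets: 0, 4, 10, 0, 17 → max 17
A2 regrets: 28, 0, 4, 13, 0 → max 28
A3 regrets: 18, 29, 14, 5, 5 → max 29
A4 regrets: 17, 8, 0, 25, 10 → max 25
A5 regrets: 24, 25, 7, 13, 31 → max 31
Smallest max regret = 17 → A1.

A1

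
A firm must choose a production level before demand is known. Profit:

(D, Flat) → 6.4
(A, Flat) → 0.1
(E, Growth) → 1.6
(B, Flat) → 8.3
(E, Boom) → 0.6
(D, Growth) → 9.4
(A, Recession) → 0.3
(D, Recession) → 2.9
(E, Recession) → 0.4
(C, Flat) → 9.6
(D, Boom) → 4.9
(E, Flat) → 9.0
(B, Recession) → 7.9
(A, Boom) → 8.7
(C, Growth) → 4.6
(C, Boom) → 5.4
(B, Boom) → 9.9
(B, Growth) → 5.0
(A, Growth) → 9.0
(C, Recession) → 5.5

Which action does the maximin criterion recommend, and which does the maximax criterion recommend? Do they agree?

Row minima: A=0.1, B=5.0, C=4.6, D=2.9, E=0.4
Best worst-case = 5.0 → B.
Row maxima: A=9.0, B=9.9, C=9.6, D=9.4, E=9.0
Best best-case = 9.9 → B.

maximin → B; maximax → B (agree)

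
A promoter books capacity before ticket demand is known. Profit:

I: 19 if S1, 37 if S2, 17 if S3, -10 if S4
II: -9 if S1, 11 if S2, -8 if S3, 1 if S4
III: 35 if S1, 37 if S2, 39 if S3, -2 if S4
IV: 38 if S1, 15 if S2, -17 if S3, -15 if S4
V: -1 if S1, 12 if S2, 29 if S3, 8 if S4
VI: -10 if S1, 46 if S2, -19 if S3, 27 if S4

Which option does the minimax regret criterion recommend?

III

Column bests: S1=38, S2=46, S3=39, S4=27.
I regrets: 19, 9, 22, 37 → max 37
II regrets: 47, 35, 47, 26 → max 47
III regrets: 3, 9, 0, 29 → max 29
IV regrets: 0, 31, 56, 42 → max 56
V regrets: 39, 34, 10, 19 → max 39
VI regrets: 48, 0, 58, 0 → max 58
Smallest max regret = 29 → III.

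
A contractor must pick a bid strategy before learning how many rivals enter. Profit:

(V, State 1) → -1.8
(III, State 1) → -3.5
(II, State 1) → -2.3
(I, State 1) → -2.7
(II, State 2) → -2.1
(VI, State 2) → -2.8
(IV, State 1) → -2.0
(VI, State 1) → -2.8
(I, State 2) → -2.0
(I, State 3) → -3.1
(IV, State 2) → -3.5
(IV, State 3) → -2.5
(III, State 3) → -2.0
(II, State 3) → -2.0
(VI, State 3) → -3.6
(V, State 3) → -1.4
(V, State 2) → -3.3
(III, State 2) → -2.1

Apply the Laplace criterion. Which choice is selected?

Row averages: I=-2.6, II=-32/15, III=-38/15, IV=-8/3, V=-13/6, VI=-46/15
Highest average = -32/15 → II.

II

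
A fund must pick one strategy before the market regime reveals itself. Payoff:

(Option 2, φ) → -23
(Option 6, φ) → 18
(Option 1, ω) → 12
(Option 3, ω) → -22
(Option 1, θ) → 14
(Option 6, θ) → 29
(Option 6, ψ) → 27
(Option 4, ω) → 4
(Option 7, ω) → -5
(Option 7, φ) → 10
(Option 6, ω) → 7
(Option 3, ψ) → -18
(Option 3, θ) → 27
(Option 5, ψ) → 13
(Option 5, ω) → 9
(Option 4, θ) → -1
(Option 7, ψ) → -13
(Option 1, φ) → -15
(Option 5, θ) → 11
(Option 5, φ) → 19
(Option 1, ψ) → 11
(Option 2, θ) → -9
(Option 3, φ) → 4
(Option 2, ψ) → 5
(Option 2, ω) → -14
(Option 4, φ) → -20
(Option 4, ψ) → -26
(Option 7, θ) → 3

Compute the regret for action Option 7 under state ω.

17

Best payoff under ω is 12.
Regret = 12 − (-5) = 17.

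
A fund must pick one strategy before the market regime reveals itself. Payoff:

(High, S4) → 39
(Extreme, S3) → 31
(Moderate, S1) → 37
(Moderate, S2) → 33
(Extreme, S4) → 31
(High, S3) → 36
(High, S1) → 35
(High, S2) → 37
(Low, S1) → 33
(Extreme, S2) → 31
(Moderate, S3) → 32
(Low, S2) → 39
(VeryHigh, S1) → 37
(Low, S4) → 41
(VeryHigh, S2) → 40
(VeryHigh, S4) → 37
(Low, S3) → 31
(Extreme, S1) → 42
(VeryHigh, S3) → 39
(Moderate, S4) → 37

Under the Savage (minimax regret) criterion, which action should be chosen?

VeryHigh

Column bests: S1=42, S2=40, S3=39, S4=41.
Low regrets: 9, 1, 8, 0 → max 9
Moderate regrets: 5, 7, 7, 4 → max 7
High regrets: 7, 3, 3, 2 → max 7
VeryHigh regrets: 5, 0, 0, 4 → max 5
Extreme regrets: 0, 9, 8, 10 → max 10
Smallest max regret = 5 → VeryHigh.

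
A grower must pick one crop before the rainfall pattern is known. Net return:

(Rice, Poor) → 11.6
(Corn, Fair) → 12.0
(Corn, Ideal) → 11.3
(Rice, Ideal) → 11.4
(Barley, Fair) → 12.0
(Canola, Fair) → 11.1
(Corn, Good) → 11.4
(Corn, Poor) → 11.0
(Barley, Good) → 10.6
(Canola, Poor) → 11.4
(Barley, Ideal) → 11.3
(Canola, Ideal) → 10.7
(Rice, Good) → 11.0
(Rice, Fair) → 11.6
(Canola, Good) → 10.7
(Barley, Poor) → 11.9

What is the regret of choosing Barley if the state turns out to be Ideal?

Best payoff under Ideal is 11.4.
Regret = 11.4 − 11.3 = 0.1.

0.1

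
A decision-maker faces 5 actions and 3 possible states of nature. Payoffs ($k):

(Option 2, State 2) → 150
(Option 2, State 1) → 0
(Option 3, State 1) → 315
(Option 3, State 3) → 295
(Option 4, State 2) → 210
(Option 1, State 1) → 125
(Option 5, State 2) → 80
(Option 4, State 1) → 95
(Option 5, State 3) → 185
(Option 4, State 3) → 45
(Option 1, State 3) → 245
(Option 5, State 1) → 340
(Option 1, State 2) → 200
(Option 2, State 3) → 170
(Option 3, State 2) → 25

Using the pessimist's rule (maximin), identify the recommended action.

Row minima: Option 1=125, Option 2=0, Option 3=25, Option 4=45, Option 5=80
Best worst-case = 125 → Option 1.

Option 1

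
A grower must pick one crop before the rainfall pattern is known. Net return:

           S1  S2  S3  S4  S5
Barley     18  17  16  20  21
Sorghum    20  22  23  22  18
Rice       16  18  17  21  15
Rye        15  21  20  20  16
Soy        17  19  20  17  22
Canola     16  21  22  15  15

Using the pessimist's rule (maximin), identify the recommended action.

Sorghum

Row minima: Barley=16, Sorghum=18, Rice=15, Rye=15, Soy=17, Canola=15
Best worst-case = 18 → Sorghum.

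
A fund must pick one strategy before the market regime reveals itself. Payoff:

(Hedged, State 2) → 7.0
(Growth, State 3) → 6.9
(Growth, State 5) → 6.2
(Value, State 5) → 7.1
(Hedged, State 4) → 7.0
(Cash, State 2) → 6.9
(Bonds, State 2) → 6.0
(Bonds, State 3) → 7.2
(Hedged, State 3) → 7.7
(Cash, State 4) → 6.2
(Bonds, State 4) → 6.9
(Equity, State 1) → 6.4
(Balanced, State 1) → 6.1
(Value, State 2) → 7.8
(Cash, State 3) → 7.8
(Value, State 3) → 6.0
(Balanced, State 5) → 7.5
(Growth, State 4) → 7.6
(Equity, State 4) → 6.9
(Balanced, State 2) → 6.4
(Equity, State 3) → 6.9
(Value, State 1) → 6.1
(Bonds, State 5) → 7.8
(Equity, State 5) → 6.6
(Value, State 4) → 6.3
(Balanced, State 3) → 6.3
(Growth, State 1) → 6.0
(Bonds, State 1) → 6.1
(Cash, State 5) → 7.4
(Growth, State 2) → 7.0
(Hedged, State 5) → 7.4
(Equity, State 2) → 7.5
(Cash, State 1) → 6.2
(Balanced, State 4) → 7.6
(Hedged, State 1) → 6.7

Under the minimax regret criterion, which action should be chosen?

Hedged

Column bests: State 1=6.7, State 2=7.8, State 3=7.8, State 4=7.6, State 5=7.8.
Hedged regrets: 0.0, 0.8, 0.1, 0.6, 0.4 → max 0.8
Bonds regrets: 0.6, 1.8, 0.6, 0.7, 0.0 → max 1.8
Cash regrets: 0.5, 0.9, 0.0, 1.4, 0.4 → max 1.4
Value regrets: 0.6, 0.0, 1.8, 1.3, 0.7 → max 1.8
Growth regrets: 0.7, 0.8, 0.9, 0.0, 1.6 → max 1.6
Balanced regrets: 0.6, 1.4, 1.5, 0.0, 0.3 → max 1.5
Equity regrets: 0.3, 0.3, 0.9, 0.7, 1.2 → max 1.2
Smallest max regret = 0.8 → Hedged.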